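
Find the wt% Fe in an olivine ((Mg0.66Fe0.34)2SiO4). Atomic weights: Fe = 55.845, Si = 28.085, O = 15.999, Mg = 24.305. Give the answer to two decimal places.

M((Mg0.66Fe0.34)2SiO4) = 162.138 g/mol.
Fe contributes 0.68 × 55.845 = 37.975 g per mole.
37.975/162.138 = 0.2342 → 23.42%.

23.42 weight percent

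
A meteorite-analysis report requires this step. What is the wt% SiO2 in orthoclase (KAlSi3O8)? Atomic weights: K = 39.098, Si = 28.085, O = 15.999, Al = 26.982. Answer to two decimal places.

64.76 wt%

M(KAlSi3O8) = 278.327 g/mol; M(SiO2) = 60.083 g/mol.
Moles SiO2 per formula unit = 3 Si ÷ 1 = 3.0000.
SiO2 fraction = (3.0000 × 60.083) / 278.327 = 180.249/278.327 = 0.6476.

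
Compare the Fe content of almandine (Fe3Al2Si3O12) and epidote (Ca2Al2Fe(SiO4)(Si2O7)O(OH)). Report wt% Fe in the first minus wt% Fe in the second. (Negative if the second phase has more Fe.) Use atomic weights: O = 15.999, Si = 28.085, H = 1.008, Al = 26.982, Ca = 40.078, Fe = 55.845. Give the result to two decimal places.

22.10 percentage points

First mineral: 167.535 g Fe in 497.742 g formula = 33.66 wt% Fe.
Second mineral: 55.845 g Fe in 483.215 g formula = 11.56 wt% Fe.
33.66% − 11.56% gives a difference of 22.10 percentage points.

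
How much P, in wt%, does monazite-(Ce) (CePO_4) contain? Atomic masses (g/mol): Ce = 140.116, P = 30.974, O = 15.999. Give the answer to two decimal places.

13.18 wt%

M(CePO_4) = 235.086 g/mol.
P contributes 1 × 30.974 = 30.974 g per mole.
30.974/235.086 = 0.1318 → 13.18%.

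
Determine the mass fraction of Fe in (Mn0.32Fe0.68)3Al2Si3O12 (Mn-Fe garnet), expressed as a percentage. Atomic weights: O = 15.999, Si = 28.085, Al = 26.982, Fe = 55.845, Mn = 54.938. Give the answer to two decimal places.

M((Mn0.32Fe0.68)3Al2Si3O12) = 496.871 g/mol.
Fe contributes 2.04 × 55.845 = 113.924 g per mole.
113.924/496.871 = 0.2293 → 22.93%.

22.93 wt%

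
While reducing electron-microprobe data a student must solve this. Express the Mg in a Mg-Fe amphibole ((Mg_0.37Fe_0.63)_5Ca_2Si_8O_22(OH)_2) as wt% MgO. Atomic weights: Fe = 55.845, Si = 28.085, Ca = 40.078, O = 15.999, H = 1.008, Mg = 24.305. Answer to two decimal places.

8.18 wt%

Formula mass = 911.704 g/mol.
1.85 Mg → 1.8500 mol MgO per formula unit; M(MgO) = 40.304, so MgO mass = 74.562 g.
74.562/911.704 × 100 = 8.18 wt%.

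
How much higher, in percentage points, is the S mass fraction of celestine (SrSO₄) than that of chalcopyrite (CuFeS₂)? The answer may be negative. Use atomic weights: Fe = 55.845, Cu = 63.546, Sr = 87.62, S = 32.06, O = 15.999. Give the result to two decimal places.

S in SrSO₄: molar mass 183.676 g/mol; 1×32.06 = 32.060 g → 17.45 wt%.
S in CuFeS₂: molar mass 183.511 g/mol; 2×32.06 = 64.120 g → 34.94 wt%.
Difference = 17.45 − 34.94 = -17.49 percentage points.

-17.49 percentage points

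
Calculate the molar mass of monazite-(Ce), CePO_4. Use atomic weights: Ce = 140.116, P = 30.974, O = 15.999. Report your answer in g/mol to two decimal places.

M = 1*140.116 + 1*30.974 + 4*15.999

235.09 g/mol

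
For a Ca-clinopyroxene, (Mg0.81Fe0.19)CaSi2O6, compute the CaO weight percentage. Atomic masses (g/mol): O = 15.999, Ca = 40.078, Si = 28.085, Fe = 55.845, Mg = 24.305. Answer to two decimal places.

25.20 wt%

Molar mass of (Mg0.81Fe0.19)CaSi2O6 = 0.81*24.305 + 0.19*55.845 + 1*40.078 + 2*28.085 + 6*15.999 = 222.540 g/mol.
Each formula unit contains 1 Ca, equivalent to 1/1 = 1.0000 mol CaO.
M(CaO) = 1×40.078 + 1×15.999 = 56.077 g/mol.
Mass of CaO per formula unit = 1.0000 × 56.077 = 56.077 g.
CaO wt% = 56.077 / 222.540 × 100 = 25.20%.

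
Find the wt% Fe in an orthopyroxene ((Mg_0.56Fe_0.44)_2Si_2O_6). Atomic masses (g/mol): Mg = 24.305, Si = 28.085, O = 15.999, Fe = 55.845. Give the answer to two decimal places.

21.50 wt%

Formula mass = 1.12*24.305 + 0.88*55.845 + 2*28.085 + 6*15.999 = 228.529 g/mol, of which 49.144 g is Fe.
So Fe makes up 49.144/228.529 = 0.2150 of the mass, i.e. 21.50%.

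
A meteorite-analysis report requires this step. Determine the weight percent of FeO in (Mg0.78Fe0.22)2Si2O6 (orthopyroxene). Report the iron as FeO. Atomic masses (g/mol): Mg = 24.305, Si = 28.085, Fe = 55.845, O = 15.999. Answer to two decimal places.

14.73 wt%

Formula mass = 214.652 g/mol.
0.44 Fe → 0.4400 mol FeO per formula unit; M(FeO) = 71.844, so FeO mass = 31.611 g.
31.611/214.652 × 100 = 14.73 wt%.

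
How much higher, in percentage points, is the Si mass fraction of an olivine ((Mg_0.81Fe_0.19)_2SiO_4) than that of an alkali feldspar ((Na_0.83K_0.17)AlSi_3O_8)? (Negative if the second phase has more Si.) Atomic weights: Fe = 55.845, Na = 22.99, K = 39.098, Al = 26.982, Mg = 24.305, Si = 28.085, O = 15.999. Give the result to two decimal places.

First mineral: 28.085 g Si in 152.676 g formula = 18.40 wt% Si.
Second mineral: 84.255 g Si in 264.957 g formula = 31.80 wt% Si.
18.40% − 31.80% gives a difference of -13.40 percentage points.

-13.40 percentage points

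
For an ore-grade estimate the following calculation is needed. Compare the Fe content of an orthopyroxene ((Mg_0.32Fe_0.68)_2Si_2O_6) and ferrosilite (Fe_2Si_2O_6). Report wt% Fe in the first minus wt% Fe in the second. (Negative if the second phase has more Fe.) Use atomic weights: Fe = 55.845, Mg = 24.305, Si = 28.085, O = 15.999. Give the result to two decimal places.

First mineral: 75.949 g Fe in 243.668 g formula = 31.17 wt% Fe.
Second mineral: 111.690 g Fe in 263.854 g formula = 42.33 wt% Fe.
31.17% − 42.33% gives a difference of -11.16 percentage points.

-11.16 percentage points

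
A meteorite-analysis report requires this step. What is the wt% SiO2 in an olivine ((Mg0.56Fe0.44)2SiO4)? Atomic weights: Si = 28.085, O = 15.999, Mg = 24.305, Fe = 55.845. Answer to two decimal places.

Molar mass of (Mg0.56Fe0.44)2SiO4 = 1.12×24.305 + 0.88×55.845 + 1×28.085 + 4×15.999 = 168.446 g/mol.
Each formula unit contains 1 Si, equivalent to 1/1 = 1.0000 mol SiO2.
M(SiO2) = 1×28.085 + 2×15.999 = 60.083 g/mol.
Mass of SiO2 per formula unit = 1.0000 × 60.083 = 60.083 g.
SiO2 wt% = 60.083 / 168.446 × 100 = 35.67%.

35.67 wt%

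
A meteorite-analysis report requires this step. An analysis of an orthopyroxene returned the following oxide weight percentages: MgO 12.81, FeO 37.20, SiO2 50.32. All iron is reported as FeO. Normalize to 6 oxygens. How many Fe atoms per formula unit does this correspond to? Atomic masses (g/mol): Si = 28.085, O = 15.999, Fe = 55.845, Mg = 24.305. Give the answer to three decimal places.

1.237 Fe apfu

MgO (M=40.304): mol = 0.31783; Mg = 0.31783, O = 0.31783.
FeO (M=71.844): mol = 0.51779; Fe = 0.51779, O = 0.51779.
SiO2 (M=60.083): mol = 0.83751; Si = 0.83751, O = 1.67502.
ΣO = 2.51064; factor = 6/ΣO = 2.38983.
Fe apfu = 0.51779 × 2.38983 = 1.237.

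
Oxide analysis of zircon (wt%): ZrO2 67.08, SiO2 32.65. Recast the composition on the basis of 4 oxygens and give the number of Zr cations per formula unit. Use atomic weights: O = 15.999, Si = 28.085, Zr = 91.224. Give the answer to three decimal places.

ZrO2: 67.08/123.222 = 0.54438 mol → 0.54438 mol Zr, 1.08876 mol O.
SiO2: 32.65/60.083 = 0.54341 mol → 0.54341 mol Si, 1.08682 mol O.
Total oxygen = 2.17558 mol. Normalization factor = 4/2.17558 = 1.83859.
Zr per 4 O = 0.54438 × 1.83859 = 1.001.

1.001 Zr apfu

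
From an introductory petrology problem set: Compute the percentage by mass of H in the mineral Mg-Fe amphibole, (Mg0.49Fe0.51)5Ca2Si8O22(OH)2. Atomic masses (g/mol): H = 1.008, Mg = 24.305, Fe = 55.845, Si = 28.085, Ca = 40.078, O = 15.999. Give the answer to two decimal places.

Formula mass = 2.45·24.305 + 2.55·55.845 + 2·40.078 + 8·28.085 + 24·15.999 + 2·1.008 = 892.780 g/mol, of which 2.016 g is H.
So H makes up 2.016/892.780 = 0.0023 of the mass, i.e. 0.23%.

0.23 wt%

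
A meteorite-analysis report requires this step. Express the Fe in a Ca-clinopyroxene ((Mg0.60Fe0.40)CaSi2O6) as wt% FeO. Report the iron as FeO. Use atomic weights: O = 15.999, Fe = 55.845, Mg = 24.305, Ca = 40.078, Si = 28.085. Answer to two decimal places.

Formula mass = 229.163 g/mol.
0.40 Fe → 0.4000 mol FeO per formula unit; M(FeO) = 71.844, so FeO mass = 28.738 g.
28.738/229.163 × 100 = 12.54 wt%.

12.54 wt%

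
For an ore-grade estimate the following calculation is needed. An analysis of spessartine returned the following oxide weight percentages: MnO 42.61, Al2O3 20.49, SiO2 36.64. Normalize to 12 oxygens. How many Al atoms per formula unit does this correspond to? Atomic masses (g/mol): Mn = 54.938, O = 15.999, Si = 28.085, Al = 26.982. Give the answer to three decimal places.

42.61 wt% MnO ÷ 70.937 g/mol = 0.60067 mol, giving 0.60067 Mn and 0.60067 O.
20.49 wt% Al2O3 ÷ 101.961 g/mol = 0.20096 mol, giving 0.40192 Al and 0.60288 O.
36.64 wt% SiO2 ÷ 60.083 g/mol = 0.60982 mol, giving 0.60982 Si and 1.21964 O.
Oxygen sums to 2.42319; scaling by 12/2.42319 = 4.95215 puts the formula on 12 O.
Al: 0.40192 × 4.95215 = 1.990 atoms per formula unit.

1.990 Al apfu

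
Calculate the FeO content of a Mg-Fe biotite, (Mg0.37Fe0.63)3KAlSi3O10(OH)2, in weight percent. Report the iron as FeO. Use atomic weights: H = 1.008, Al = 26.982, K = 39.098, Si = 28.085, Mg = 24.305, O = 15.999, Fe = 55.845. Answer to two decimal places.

Formula mass = 476.865 g/mol.
1.89 Fe → 1.8900 mol FeO per formula unit; M(FeO) = 71.844, so FeO mass = 135.785 g.
135.785/476.865 × 100 = 28.47 wt%.

28.47 wt%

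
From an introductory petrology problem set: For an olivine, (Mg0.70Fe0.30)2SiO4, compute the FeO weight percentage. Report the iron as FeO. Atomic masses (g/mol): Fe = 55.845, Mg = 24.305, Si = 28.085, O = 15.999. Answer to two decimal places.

27.01 wt%

M((Mg0.70Fe0.30)2SiO4) = 159.615 g/mol; M(FeO) = 71.844 g/mol.
Moles FeO per formula unit = 0.60 Fe ÷ 1 = 0.6000.
FeO fraction = (0.6000 × 71.844) / 159.615 = 43.106/159.615 = 0.2701.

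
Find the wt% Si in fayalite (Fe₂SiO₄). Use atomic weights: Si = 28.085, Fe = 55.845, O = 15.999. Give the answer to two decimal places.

13.78 wt%

Molar mass of Fe₂SiO₄: 2·55.845 + 1·28.085 + 4·15.999 = 203.771 g/mol.
Mass of Si per formula unit: 1 × 28.085 = 28.085 g.
Weight fraction Si = 28.085 / 203.771 = 0.1378.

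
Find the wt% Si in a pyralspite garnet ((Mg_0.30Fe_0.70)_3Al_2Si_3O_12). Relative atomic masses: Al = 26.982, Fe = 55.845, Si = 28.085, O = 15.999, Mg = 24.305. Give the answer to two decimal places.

Formula mass = 0.90×24.305 + 2.10×55.845 + 2×26.982 + 3×28.085 + 12×15.999 = 469.356 g/mol, of which 84.255 g is Si.
So Si makes up 84.255/469.356 = 0.1795 of the mass, i.e. 17.95%.

17.95 mass %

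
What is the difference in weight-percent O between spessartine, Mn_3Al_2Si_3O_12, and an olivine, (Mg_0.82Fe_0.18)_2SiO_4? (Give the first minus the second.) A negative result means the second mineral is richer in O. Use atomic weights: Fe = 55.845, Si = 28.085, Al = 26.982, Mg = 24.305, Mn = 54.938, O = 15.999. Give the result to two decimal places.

M(Mn_3Al_2Si_3O_12) = 495.021 g/mol, so wt% O = 191.988/495.021 × 100 = 38.78%.
M((Mg_0.82Fe_0.18)_2SiO_4) = 152.045 g/mol, so wt% O = 63.996/152.045 × 100 = 42.09%.
38.78 − 42.09 = -3.31 pp.

-3.31 percentage points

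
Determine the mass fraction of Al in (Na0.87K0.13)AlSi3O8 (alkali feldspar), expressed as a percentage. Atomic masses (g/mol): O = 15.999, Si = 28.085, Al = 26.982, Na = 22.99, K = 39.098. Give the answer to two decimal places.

10.21 mass %

Molar mass of (Na0.87K0.13)AlSi3O8: 0.87×22.99 + 0.13×39.098 + 1×26.982 + 3×28.085 + 8×15.999 = 264.313 g/mol.
Mass of Al per formula unit: 1 × 26.982 = 26.982 g.
Weight fraction Al = 26.982 / 264.313 = 0.1021.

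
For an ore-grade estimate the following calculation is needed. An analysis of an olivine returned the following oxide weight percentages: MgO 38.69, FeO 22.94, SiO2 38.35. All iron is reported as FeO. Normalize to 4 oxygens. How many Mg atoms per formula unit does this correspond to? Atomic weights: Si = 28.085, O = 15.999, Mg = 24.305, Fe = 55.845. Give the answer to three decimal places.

1.502 Mg apfu

MgO (M=40.304): mol = 0.95995; Mg = 0.95995, O = 0.95995.
FeO (M=71.844): mol = 0.31930; Fe = 0.31930, O = 0.31930.
SiO2 (M=60.083): mol = 0.63828; Si = 0.63828, O = 1.27656.
ΣO = 2.55581; factor = 4/ΣO = 1.56506.
Mg apfu = 0.95995 × 1.56506 = 1.502.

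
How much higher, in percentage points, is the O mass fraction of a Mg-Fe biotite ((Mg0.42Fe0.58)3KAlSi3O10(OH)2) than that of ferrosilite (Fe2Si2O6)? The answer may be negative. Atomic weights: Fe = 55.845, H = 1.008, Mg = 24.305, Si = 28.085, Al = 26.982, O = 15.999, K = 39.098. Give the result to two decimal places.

O in (Mg0.42Fe0.58)3KAlSi3O10(OH)2: molar mass 472.134 g/mol; 12×15.999 = 191.988 g → 40.66 wt%.
O in Fe2Si2O6: molar mass 263.854 g/mol; 6×15.999 = 95.994 g → 36.38 wt%.
Difference = 40.66 − 36.38 = 4.28 percentage points.

4.28 percentage points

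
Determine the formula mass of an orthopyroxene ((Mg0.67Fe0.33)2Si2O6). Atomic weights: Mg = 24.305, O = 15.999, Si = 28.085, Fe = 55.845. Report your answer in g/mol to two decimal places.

M = 1.34×24.305 + 0.66×55.845 + 2×28.085 + 6×15.999

221.59 g/mol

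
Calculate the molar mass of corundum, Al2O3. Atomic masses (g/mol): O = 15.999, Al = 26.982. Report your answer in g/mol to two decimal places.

101.96 g/mol

M = 2(26.982) + 3(15.999)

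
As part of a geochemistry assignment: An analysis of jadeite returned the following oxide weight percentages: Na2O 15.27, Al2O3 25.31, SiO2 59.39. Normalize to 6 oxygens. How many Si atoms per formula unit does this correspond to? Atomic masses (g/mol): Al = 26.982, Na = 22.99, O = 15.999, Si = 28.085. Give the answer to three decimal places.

Na2O: 15.27/61.979 = 0.24637 mol → 0.49274 mol Na, 0.24637 mol O.
Al2O3: 25.31/101.961 = 0.24823 mol → 0.49646 mol Al, 0.74469 mol O.
SiO2: 59.39/60.083 = 0.98847 mol → 0.98847 mol Si, 1.97694 mol O.
Total oxygen = 2.96800 mol. Normalization factor = 6/2.96800 = 2.02156.
Si per 6 O = 0.98847 × 2.02156 = 1.998.

1.998 Si apfu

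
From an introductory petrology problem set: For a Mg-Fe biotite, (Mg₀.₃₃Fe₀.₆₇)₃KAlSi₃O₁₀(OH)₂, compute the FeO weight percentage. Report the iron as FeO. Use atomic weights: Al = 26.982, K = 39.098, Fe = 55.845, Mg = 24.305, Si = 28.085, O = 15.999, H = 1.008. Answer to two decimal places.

30.04 wt%

Molar mass of (Mg₀.₃₃Fe₀.₆₇)₃KAlSi₃O₁₀(OH)₂ = 0.99*24.305 + 2.01*55.845 + 1*39.098 + 1*26.982 + 3*28.085 + 12*15.999 + 2*1.008 = 480.649 g/mol.
Each formula unit contains 2.01 Fe, equivalent to 2.01/1 = 2.0100 mol FeO.
M(FeO) = 1×55.845 + 1×15.999 = 71.844 g/mol.
Mass of FeO per formula unit = 2.0100 × 71.844 = 144.406 g.
FeO wt% = 144.406 / 480.649 × 100 = 30.04%.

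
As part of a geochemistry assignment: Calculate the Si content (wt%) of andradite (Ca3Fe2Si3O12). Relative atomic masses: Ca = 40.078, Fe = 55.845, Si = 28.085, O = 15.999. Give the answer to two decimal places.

16.58 wt%

M(Ca3Fe2Si3O12) = 508.167 g/mol.
Si contributes 3 × 28.085 = 84.255 g per mole.
84.255/508.167 = 0.1658 → 16.58%.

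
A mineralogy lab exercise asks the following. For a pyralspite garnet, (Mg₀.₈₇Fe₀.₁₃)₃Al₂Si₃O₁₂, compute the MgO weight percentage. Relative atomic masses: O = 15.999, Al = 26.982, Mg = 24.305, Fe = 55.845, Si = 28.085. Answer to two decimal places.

Molar mass of (Mg₀.₈₇Fe₀.₁₃)₃Al₂Si₃O₁₂ = 2.61·24.305 + 0.39·55.845 + 2·26.982 + 3·28.085 + 12·15.999 = 415.423 g/mol.
Each formula unit contains 2.61 Mg, equivalent to 2.61/1 = 2.6100 mol MgO.
M(MgO) = 1×24.305 + 1×15.999 = 40.304 g/mol.
Mass of MgO per formula unit = 2.6100 × 40.304 = 105.193 g.
MgO wt% = 105.193 / 415.423 × 100 = 25.32%.

25.32 wt%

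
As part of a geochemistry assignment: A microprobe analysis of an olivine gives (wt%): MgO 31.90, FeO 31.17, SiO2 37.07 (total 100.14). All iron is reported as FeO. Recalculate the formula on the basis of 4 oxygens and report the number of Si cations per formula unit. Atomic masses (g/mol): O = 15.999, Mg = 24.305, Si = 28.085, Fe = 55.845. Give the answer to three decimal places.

1.004 Si apfu

MgO (M=40.304): mol = 0.79148; Mg = 0.79148, O = 0.79148.
FeO (M=71.844): mol = 0.43386; Fe = 0.43386, O = 0.43386.
SiO2 (M=60.083): mol = 0.61698; Si = 0.61698, O = 1.23396.
ΣO = 2.45930; factor = 4/ΣO = 1.62648.
Si apfu = 0.61698 × 1.62648 = 1.004.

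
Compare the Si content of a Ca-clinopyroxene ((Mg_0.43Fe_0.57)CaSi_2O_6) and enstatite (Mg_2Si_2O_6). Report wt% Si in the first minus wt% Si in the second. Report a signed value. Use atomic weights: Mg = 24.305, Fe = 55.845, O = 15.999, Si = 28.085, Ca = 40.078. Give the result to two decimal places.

-4.03 percentage points

First mineral: 56.170 g Si in 234.525 g formula = 23.95 wt% Si.
Second mineral: 56.170 g Si in 200.774 g formula = 27.98 wt% Si.
23.95% − 27.98% gives a difference of -4.03 percentage points.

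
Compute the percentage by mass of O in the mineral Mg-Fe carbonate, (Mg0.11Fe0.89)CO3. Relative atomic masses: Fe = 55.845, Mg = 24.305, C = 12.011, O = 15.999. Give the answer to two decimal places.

42.71 mass %

Formula mass = 0.11*24.305 + 0.89*55.845 + 1*12.011 + 3*15.999 = 112.384 g/mol, of which 47.997 g is O.
So O makes up 47.997/112.384 = 0.4271 of the mass, i.e. 42.71%.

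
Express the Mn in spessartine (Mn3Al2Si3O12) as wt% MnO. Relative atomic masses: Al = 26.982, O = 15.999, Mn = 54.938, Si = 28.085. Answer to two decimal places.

42.99 wt%

Formula mass = 495.021 g/mol.
3 Mn → 3.0000 mol MnO per formula unit; M(MnO) = 70.937, so MnO mass = 212.811 g.
212.811/495.021 × 100 = 42.99 wt%.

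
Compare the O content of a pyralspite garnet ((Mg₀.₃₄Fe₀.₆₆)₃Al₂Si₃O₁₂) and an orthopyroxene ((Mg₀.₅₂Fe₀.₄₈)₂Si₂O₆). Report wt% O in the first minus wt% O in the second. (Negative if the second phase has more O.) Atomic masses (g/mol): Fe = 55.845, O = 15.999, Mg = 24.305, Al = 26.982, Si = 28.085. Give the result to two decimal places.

First mineral: 191.988 g O in 465.571 g formula = 41.24 wt% O.
Second mineral: 95.994 g O in 231.052 g formula = 41.55 wt% O.
41.24% − 41.55% gives a difference of -0.31 percentage points.

-0.31 percentage points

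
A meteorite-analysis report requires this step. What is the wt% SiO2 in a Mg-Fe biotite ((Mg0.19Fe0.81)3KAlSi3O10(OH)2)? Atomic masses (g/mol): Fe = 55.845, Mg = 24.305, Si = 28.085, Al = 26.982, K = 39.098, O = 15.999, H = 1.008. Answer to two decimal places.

36.50 wt%

Molar mass of (Mg0.19Fe0.81)3KAlSi3O10(OH)2 = 0.57·24.305 + 2.43·55.845 + 1·39.098 + 1·26.982 + 3·28.085 + 12·15.999 + 2·1.008 = 493.896 g/mol.
Each formula unit contains 3 Si, equivalent to 3/1 = 3.0000 mol SiO2.
M(SiO2) = 1×28.085 + 2×15.999 = 60.083 g/mol.
Mass of SiO2 per formula unit = 3.0000 × 60.083 = 180.249 g.
SiO2 wt% = 180.249 / 493.896 × 100 = 36.50%.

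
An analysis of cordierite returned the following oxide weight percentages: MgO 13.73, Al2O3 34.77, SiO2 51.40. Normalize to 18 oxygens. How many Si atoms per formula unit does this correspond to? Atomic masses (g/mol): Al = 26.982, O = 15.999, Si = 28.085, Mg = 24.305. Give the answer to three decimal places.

5.008 Si apfu

MgO (M=40.304): mol = 0.34066; Mg = 0.34066, O = 0.34066.
Al2O3 (M=101.961): mol = 0.34101; Al = 0.68202, O = 1.02303.
SiO2 (M=60.083): mol = 0.85548; Si = 0.85548, O = 1.71096.
ΣO = 3.07465; factor = 18/ΣO = 5.85432.
Si apfu = 0.85548 × 5.85432 = 5.008.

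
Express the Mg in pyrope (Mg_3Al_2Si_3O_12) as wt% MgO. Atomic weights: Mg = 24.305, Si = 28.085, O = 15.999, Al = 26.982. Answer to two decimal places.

M(Mg_3Al_2Si_3O_12) = 403.122 g/mol; M(MgO) = 40.304 g/mol.
Moles MgO per formula unit = 3 Mg ÷ 1 = 3.0000.
MgO fraction = (3.0000 × 40.304) / 403.122 = 120.912/403.122 = 0.2999.

29.99 wt%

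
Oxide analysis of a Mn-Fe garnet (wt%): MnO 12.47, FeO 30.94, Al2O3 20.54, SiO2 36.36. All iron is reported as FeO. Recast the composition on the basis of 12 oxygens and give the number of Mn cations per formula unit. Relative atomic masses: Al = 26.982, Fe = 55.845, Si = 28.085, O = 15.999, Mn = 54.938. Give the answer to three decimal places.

MnO (M=70.937): mol = 0.17579; Mn = 0.17579, O = 0.17579.
FeO (M=71.844): mol = 0.43066; Fe = 0.43066, O = 0.43066.
Al2O3 (M=101.961): mol = 0.20145; Al = 0.40290, O = 0.60435.
SiO2 (M=60.083): mol = 0.60516; Si = 0.60516, O = 1.21032.
ΣO = 2.42112; factor = 12/ΣO = 4.95638.
Mn apfu = 0.17579 × 4.95638 = 0.871.

0.871 Mn apfu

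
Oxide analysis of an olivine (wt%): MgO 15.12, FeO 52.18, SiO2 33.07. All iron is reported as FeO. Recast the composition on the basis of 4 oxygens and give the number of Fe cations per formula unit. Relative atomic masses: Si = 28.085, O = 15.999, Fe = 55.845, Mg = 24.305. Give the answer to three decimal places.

15.12 wt% MgO ÷ 40.304 g/mol = 0.37515 mol, giving 0.37515 Mg and 0.37515 O.
52.18 wt% FeO ÷ 71.844 g/mol = 0.72630 mol, giving 0.72630 Fe and 0.72630 O.
33.07 wt% SiO2 ÷ 60.083 g/mol = 0.55041 mol, giving 0.55041 Si and 1.10082 O.
Oxygen sums to 2.20227; scaling by 4/2.20227 = 1.81631 puts the formula on 4 O.
Fe: 0.72630 × 1.81631 = 1.319 atoms per formula unit.

1.319 Fe apfu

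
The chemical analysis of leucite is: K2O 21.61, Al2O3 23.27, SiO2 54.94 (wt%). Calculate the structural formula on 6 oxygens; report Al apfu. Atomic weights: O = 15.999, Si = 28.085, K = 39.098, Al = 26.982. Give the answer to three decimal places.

0.998 Al apfu

21.61 wt% K2O ÷ 94.195 g/mol = 0.22942 mol, giving 0.45884 K and 0.22942 O.
23.27 wt% Al2O3 ÷ 101.961 g/mol = 0.22822 mol, giving 0.45644 Al and 0.68466 O.
54.94 wt% SiO2 ÷ 60.083 g/mol = 0.91440 mol, giving 0.91440 Si and 1.82880 O.
Oxygen sums to 2.74288; scaling by 6/2.74288 = 2.18748 puts the formula on 6 O.
Al: 0.45644 × 2.18748 = 0.998 atoms per formula unit.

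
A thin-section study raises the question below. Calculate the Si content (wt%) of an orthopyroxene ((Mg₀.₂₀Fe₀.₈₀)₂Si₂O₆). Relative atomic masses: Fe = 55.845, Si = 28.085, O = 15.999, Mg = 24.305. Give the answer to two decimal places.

Formula mass = 0.40·24.305 + 1.60·55.845 + 2·28.085 + 6·15.999 = 251.238 g/mol, of which 56.170 g is Si.
So Si makes up 56.170/251.238 = 0.2236 of the mass, i.e. 22.36%.

22.36 wt%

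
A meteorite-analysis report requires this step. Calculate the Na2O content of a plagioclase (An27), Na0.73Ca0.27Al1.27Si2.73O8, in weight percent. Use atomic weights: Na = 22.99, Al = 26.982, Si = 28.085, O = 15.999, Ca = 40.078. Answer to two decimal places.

Formula mass = 266.535 g/mol.
0.73 Na → 0.3650 mol Na2O per formula unit; M(Na2O) = 61.979, so Na2O mass = 22.622 g.
22.622/266.535 × 100 = 8.49 wt%.

8.49 wt%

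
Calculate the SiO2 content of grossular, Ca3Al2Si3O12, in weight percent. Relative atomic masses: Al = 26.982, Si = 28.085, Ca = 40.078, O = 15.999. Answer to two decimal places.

Molar mass of Ca3Al2Si3O12 = 3×40.078 + 2×26.982 + 3×28.085 + 12×15.999 = 450.441 g/mol.
Each formula unit contains 3 Si, equivalent to 3/1 = 3.0000 mol SiO2.
M(SiO2) = 1×28.085 + 2×15.999 = 60.083 g/mol.
Mass of SiO2 per formula unit = 3.0000 × 60.083 = 180.249 g.
SiO2 wt% = 180.249 / 450.441 × 100 = 40.02%.

40.02 wt%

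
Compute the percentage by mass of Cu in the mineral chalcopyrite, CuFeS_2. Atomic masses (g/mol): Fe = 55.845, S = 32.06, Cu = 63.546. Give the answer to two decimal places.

34.63 mass %

Molar mass of CuFeS_2: 1*63.546 + 1*55.845 + 2*32.06 = 183.511 g/mol.
Mass of Cu per formula unit: 1 × 63.546 = 63.546 g.
Weight fraction Cu = 63.546 / 183.511 = 0.3463.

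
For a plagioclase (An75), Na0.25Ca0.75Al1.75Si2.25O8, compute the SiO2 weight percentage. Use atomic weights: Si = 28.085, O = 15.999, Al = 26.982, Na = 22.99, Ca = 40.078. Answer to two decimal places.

49.30 wt%

Molar mass of Na0.25Ca0.75Al1.75Si2.25O8 = 0.25·22.99 + 0.75·40.078 + 1.75·26.982 + 2.25·28.085 + 8·15.999 = 274.208 g/mol.
Each formula unit contains 2.25 Si, equivalent to 2.25/1 = 2.2500 mol SiO2.
M(SiO2) = 1×28.085 + 2×15.999 = 60.083 g/mol.
Mass of SiO2 per formula unit = 2.2500 × 60.083 = 135.187 g.
SiO2 wt% = 135.187 / 274.208 × 100 = 49.30%.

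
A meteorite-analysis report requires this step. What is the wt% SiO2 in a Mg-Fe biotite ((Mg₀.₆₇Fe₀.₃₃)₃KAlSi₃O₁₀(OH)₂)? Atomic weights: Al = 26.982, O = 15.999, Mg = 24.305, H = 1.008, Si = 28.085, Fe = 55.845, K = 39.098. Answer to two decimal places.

Formula mass = 448.479 g/mol.
3 Si → 3.0000 mol SiO2 per formula unit; M(SiO2) = 60.083, so SiO2 mass = 180.249 g.
180.249/448.479 × 100 = 40.19 wt%.

40.19 wt%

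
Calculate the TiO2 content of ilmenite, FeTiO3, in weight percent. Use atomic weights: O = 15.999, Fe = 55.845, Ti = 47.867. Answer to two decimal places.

52.64 wt%

M(FeTiO3) = 151.709 g/mol; M(TiO2) = 79.865 g/mol.
Moles TiO2 per formula unit = 1 Ti ÷ 1 = 1.0000.
TiO2 fraction = (1.0000 × 79.865) / 151.709 = 79.865/151.709 = 0.5264.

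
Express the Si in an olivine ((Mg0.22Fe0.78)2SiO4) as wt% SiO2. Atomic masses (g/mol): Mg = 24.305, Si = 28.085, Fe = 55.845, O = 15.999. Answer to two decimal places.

Formula mass = 189.893 g/mol.
1 Si → 1.0000 mol SiO2 per formula unit; M(SiO2) = 60.083, so SiO2 mass = 60.083 g.
60.083/189.893 × 100 = 31.64 wt%.

31.64 wt%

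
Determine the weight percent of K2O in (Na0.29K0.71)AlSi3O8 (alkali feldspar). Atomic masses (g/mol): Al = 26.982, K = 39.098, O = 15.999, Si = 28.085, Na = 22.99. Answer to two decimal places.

M((Na0.29K0.71)AlSi3O8) = 273.656 g/mol; M(K2O) = 94.195 g/mol.
Moles K2O per formula unit = 0.71 K ÷ 2 = 0.3550.
K2O fraction = (0.3550 × 94.195) / 273.656 = 33.439/273.656 = 0.1222.

12.22 wt%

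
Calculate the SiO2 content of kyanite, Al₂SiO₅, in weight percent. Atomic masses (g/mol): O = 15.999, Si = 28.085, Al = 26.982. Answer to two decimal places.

Formula mass = 162.044 g/mol.
1 Si → 1.0000 mol SiO2 per formula unit; M(SiO2) = 60.083, so SiO2 mass = 60.083 g.
60.083/162.044 × 100 = 37.08 wt%.

37.08 wt%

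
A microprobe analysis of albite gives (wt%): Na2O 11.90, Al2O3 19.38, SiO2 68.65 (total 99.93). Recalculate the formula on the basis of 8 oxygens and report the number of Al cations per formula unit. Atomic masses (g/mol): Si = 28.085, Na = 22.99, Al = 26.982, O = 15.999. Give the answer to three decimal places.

0.998 Al apfu

Na2O: 11.90/61.979 = 0.19200 mol → 0.38400 mol Na, 0.19200 mol O.
Al2O3: 19.38/101.961 = 0.19007 mol → 0.38014 mol Al, 0.57021 mol O.
SiO2: 68.65/60.083 = 1.14259 mol → 1.14259 mol Si, 2.28518 mol O.
Total oxygen = 3.04739 mol. Normalization factor = 8/3.04739 = 2.62520.
Al per 8 O = 0.38014 × 2.62520 = 0.998.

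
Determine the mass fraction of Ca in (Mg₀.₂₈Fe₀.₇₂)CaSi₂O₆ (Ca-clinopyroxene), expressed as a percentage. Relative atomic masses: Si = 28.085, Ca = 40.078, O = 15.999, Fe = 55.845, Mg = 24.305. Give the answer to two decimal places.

Molar mass of (Mg₀.₂₈Fe₀.₇₂)CaSi₂O₆: 0.28×24.305 + 0.72×55.845 + 1×40.078 + 2×28.085 + 6×15.999 = 239.256 g/mol.
Mass of Ca per formula unit: 1 × 40.078 = 40.078 g.
Weight fraction Ca = 40.078 / 239.256 = 0.1675.

16.75 wt%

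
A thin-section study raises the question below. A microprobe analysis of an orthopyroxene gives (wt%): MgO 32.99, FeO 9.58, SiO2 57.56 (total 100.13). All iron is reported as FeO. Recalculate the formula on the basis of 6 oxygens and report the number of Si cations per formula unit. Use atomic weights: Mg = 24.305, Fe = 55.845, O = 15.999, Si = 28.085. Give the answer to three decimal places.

MgO (M=40.304): mol = 0.81853; Mg = 0.81853, O = 0.81853.
FeO (M=71.844): mol = 0.13334; Fe = 0.13334, O = 0.13334.
SiO2 (M=60.083): mol = 0.95801; Si = 0.95801, O = 1.91602.
ΣO = 2.86789; factor = 6/ΣO = 2.09213.
Si apfu = 0.95801 × 2.09213 = 2.004.

2.004 Si apfu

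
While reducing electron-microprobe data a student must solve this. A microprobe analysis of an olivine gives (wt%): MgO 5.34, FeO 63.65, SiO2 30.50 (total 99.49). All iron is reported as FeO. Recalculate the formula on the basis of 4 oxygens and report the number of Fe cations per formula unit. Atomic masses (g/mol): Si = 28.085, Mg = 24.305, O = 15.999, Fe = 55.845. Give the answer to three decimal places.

MgO (M=40.304): mol = 0.13249; Mg = 0.13249, O = 0.13249.
FeO (M=71.844): mol = 0.88595; Fe = 0.88595, O = 0.88595.
SiO2 (M=60.083): mol = 0.50763; Si = 0.50763, O = 1.01526.
ΣO = 2.03370; factor = 4/ΣO = 1.96686.
Fe apfu = 0.88595 × 1.96686 = 1.743.

1.743 Fe apfu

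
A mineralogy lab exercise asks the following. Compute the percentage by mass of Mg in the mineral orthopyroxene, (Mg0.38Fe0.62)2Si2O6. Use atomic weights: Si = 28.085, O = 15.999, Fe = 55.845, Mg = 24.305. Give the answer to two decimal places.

7.70 mass %

M((Mg0.38Fe0.62)2Si2O6) = 239.884 g/mol.
Mg contributes 0.76 × 24.305 = 18.472 g per mole.
18.472/239.884 = 0.0770 → 7.70%.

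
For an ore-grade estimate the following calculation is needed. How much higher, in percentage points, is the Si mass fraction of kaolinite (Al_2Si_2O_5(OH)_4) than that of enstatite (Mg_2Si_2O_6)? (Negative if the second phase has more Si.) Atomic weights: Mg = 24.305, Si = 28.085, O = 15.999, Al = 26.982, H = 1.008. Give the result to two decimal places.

Si in Al_2Si_2O_5(OH)_4: molar mass 258.157 g/mol; 2×28.085 = 56.170 g → 21.76 wt%.
Si in Mg_2Si_2O_6: molar mass 200.774 g/mol; 2×28.085 = 56.170 g → 27.98 wt%.
Difference = 21.76 − 27.98 = -6.22 percentage points.

-6.22 percentage points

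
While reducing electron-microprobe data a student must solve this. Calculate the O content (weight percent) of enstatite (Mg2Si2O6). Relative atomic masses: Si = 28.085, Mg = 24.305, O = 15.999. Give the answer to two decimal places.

M(Mg2Si2O6) = 200.774 g/mol.
O contributes 6 × 15.999 = 95.994 g per mole.
95.994/200.774 = 0.4781 → 47.81%.

47.81 weight percent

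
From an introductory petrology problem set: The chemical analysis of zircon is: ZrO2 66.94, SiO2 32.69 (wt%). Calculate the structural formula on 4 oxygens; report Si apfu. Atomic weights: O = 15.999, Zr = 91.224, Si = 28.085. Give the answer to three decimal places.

ZrO2 (M=123.222): mol = 0.54325; Zr = 0.54325, O = 1.08650.
SiO2 (M=60.083): mol = 0.54408; Si = 0.54408, O = 1.08816.
ΣO = 2.17466; factor = 4/ΣO = 1.83937.
Si apfu = 0.54408 × 1.83937 = 1.001.

1.001 Si apfu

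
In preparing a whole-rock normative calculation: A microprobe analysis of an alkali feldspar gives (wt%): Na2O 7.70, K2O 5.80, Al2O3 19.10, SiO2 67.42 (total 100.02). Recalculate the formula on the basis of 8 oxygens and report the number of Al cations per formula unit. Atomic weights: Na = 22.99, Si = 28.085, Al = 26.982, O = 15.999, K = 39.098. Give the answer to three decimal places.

Na2O: 7.70/61.979 = 0.12424 mol → 0.24848 mol Na, 0.12424 mol O.
K2O: 5.80/94.195 = 0.06157 mol → 0.12314 mol K, 0.06157 mol O.
Al2O3: 19.10/101.961 = 0.18733 mol → 0.37466 mol Al, 0.56199 mol O.
SiO2: 67.42/60.083 = 1.12211 mol → 1.12211 mol Si, 2.24422 mol O.
Total oxygen = 2.99202 mol. Normalization factor = 8/2.99202 = 2.67378.
Al per 8 O = 0.37466 × 2.67378 = 1.002.

1.002 Al apfu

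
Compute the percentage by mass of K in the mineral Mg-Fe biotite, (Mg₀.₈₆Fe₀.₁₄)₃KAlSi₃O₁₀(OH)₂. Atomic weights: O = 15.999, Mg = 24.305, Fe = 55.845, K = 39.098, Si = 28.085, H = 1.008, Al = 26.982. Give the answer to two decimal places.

M((Mg₀.₈₆Fe₀.₁₄)₃KAlSi₃O₁₀(OH)₂) = 430.501 g/mol.
K contributes 1 × 39.098 = 39.098 g per mole.
39.098/430.501 = 0.0908 → 9.08%.

9.08 wt%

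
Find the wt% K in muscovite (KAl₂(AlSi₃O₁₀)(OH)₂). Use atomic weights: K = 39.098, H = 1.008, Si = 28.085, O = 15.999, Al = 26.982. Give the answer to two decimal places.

9.82 mass %

Formula mass = 1*39.098 + 3*26.982 + 3*28.085 + 12*15.999 + 2*1.008 = 398.303 g/mol, of which 39.098 g is K.
So K makes up 39.098/398.303 = 0.0982 of the mass, i.e. 9.82%.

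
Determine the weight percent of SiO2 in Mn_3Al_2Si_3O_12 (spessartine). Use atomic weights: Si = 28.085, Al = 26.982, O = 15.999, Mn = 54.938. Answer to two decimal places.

36.41 wt%

M(Mn_3Al_2Si_3O_12) = 495.021 g/mol; M(SiO2) = 60.083 g/mol.
Moles SiO2 per formula unit = 3 Si ÷ 1 = 3.0000.
SiO2 fraction = (3.0000 × 60.083) / 495.021 = 180.249/495.021 = 0.3641.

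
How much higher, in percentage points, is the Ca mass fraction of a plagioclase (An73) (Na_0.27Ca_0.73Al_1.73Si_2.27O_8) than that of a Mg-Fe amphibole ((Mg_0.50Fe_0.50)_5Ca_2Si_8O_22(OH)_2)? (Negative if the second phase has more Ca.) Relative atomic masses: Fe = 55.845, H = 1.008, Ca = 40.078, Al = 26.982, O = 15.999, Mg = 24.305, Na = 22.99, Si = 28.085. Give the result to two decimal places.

M(Na_0.27Ca_0.73Al_1.73Si_2.27O_8) = 273.888 g/mol, so wt% Ca = 29.257/273.888 × 100 = 10.68%.
M((Mg_0.50Fe_0.50)_5Ca_2Si_8O_22(OH)_2) = 891.203 g/mol, so wt% Ca = 80.156/891.203 × 100 = 8.99%.
10.68 − 8.99 = 1.69 pp.

1.69 percentage points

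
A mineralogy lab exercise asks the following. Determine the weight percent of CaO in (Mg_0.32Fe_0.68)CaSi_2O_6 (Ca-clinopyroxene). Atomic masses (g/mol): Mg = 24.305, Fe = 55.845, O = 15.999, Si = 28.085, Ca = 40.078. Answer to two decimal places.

M((Mg_0.32Fe_0.68)CaSi_2O_6) = 237.994 g/mol; M(CaO) = 56.077 g/mol.
Moles CaO per formula unit = 1 Ca ÷ 1 = 1.0000.
CaO fraction = (1.0000 × 56.077) / 237.994 = 56.077/237.994 = 0.2356.

23.56 wt%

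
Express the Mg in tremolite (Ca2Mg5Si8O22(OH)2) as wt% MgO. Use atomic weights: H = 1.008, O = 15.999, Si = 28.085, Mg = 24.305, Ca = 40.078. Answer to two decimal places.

M(Ca2Mg5Si8O22(OH)2) = 812.353 g/mol; M(MgO) = 40.304 g/mol.
Moles MgO per formula unit = 5 Mg ÷ 1 = 5.0000.
MgO fraction = (5.0000 × 40.304) / 812.353 = 201.520/812.353 = 0.2481.

24.81 wt%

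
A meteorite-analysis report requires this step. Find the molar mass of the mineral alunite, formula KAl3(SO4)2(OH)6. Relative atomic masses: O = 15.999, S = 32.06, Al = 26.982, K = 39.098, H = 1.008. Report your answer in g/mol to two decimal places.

M = 1×39.098 + 3×26.982 + 2×32.06 + 14×15.999 + 6×1.008

414.20 g/mol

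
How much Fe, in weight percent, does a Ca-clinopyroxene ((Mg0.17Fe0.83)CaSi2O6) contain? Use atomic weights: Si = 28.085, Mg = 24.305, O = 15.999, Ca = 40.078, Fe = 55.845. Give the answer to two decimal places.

Formula mass = 0.17×24.305 + 0.83×55.845 + 1×40.078 + 2×28.085 + 6×15.999 = 242.725 g/mol, of which 46.351 g is Fe.
So Fe makes up 46.351/242.725 = 0.1910 of the mass, i.e. 19.10%.

19.10 weight percent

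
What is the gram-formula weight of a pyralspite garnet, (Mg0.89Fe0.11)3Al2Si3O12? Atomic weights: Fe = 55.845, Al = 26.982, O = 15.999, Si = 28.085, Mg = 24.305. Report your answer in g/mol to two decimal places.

413.53 g/mol

The formula mass is the sum 2.67·24.305 + 0.33·55.845 + 2·26.982 + 3·28.085 + 12·15.999.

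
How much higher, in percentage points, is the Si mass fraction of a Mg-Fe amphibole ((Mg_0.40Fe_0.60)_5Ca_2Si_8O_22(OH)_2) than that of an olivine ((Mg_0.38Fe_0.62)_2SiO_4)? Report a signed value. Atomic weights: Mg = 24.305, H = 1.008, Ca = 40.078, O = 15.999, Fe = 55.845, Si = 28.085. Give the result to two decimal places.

9.15 percentage points

First mineral: 224.680 g Si in 906.973 g formula = 24.77 wt% Si.
Second mineral: 28.085 g Si in 179.801 g formula = 15.62 wt% Si.
24.77% − 15.62% gives a difference of 9.15 percentage points.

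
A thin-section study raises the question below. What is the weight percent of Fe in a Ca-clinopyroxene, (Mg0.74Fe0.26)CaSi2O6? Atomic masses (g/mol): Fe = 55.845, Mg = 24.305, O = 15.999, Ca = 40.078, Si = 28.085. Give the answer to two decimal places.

Formula mass = 0.74*24.305 + 0.26*55.845 + 1*40.078 + 2*28.085 + 6*15.999 = 224.747 g/mol, of which 14.520 g is Fe.
So Fe makes up 14.520/224.747 = 0.0646 of the mass, i.e. 6.46%.

6.46 wt%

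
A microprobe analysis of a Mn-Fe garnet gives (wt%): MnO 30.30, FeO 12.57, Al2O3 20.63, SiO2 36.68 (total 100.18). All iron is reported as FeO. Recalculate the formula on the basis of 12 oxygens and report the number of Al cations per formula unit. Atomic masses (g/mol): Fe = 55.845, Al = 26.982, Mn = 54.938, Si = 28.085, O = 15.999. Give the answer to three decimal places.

MnO: 30.30/70.937 = 0.42714 mol → 0.42714 mol Mn, 0.42714 mol O.
FeO: 12.57/71.844 = 0.17496 mol → 0.17496 mol Fe, 0.17496 mol O.
Al2O3: 20.63/101.961 = 0.20233 mol → 0.40466 mol Al, 0.60699 mol O.
SiO2: 36.68/60.083 = 0.61049 mol → 0.61049 mol Si, 1.22098 mol O.
Total oxygen = 2.43007 mol. Normalization factor = 12/2.43007 = 4.93813.
Al per 12 O = 0.40466 × 4.93813 = 1.998.

1.998 Al apfu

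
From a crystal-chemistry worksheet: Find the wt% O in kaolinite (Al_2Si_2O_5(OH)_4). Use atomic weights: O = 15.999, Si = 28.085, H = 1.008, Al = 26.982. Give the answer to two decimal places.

55.78 mass %

Molar mass of Al_2Si_2O_5(OH)_4: 2·26.982 + 2·28.085 + 9·15.999 + 4·1.008 = 258.157 g/mol.
Mass of O per formula unit: 9 × 15.999 = 143.991 g.
Weight fraction O = 143.991 / 258.157 = 0.5578.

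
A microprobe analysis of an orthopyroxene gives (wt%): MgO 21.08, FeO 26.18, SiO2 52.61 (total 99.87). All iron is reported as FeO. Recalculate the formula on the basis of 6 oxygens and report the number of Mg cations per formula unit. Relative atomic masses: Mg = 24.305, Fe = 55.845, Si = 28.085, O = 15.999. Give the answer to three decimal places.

MgO: 21.08/40.304 = 0.52303 mol → 0.52303 mol Mg, 0.52303 mol O.
FeO: 26.18/71.844 = 0.36440 mol → 0.36440 mol Fe, 0.36440 mol O.
SiO2: 52.61/60.083 = 0.87562 mol → 0.87562 mol Si, 1.75124 mol O.
Total oxygen = 2.63867 mol. Normalization factor = 6/2.63867 = 2.27387.
Mg per 6 O = 0.52303 × 2.27387 = 1.189.

1.189 Mg apfu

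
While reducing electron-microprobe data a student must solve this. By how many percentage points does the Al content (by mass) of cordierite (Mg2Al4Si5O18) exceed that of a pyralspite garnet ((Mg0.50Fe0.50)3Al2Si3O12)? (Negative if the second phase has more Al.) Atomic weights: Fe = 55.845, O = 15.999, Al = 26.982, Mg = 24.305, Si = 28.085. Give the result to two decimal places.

6.47 percentage points

Al in Mg2Al4Si5O18: molar mass 584.945 g/mol; 4×26.982 = 107.928 g → 18.45 wt%.
Al in (Mg0.50Fe0.50)3Al2Si3O12: molar mass 450.432 g/mol; 2×26.982 = 53.964 g → 11.98 wt%.
Difference = 18.45 − 11.98 = 6.47 percentage points.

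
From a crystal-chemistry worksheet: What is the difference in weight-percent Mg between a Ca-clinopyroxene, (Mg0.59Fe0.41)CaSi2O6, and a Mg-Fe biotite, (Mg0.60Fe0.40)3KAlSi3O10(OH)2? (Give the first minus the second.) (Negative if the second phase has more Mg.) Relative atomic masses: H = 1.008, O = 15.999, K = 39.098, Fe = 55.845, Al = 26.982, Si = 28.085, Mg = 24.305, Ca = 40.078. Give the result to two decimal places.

M((Mg0.59Fe0.41)CaSi2O6) = 229.478 g/mol, so wt% Mg = 14.340/229.478 × 100 = 6.25%.
M((Mg0.60Fe0.40)3KAlSi3O10(OH)2) = 455.102 g/mol, so wt% Mg = 43.749/455.102 × 100 = 9.61%.
6.25 − 9.61 = -3.36 pp.

-3.36 percentage points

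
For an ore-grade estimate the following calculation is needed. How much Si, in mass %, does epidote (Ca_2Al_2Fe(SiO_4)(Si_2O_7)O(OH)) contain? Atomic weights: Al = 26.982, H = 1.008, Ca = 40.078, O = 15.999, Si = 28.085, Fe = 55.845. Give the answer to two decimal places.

Molar mass of Ca_2Al_2Fe(SiO_4)(Si_2O_7)O(OH): 2×40.078 + 2×26.982 + 1×55.845 + 3×28.085 + 13×15.999 + 1×1.008 = 483.215 g/mol.
Mass of Si per formula unit: 3 × 28.085 = 84.255 g.
Weight fraction Si = 84.255 / 483.215 = 0.1744.

17.44 mass %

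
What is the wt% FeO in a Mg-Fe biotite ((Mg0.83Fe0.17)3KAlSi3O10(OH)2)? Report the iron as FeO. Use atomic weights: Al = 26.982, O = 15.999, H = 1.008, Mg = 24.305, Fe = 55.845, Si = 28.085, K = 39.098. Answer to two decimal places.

8.46 wt%

Molar mass of (Mg0.83Fe0.17)3KAlSi3O10(OH)2 = 2.49·24.305 + 0.51·55.845 + 1·39.098 + 1·26.982 + 3·28.085 + 12·15.999 + 2·1.008 = 433.339 g/mol.
Each formula unit contains 0.51 Fe, equivalent to 0.51/1 = 0.5100 mol FeO.
M(FeO) = 1×55.845 + 1×15.999 = 71.844 g/mol.
Mass of FeO per formula unit = 0.5100 × 71.844 = 36.640 g.
FeO wt% = 36.640 / 433.339 × 100 = 8.46%.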